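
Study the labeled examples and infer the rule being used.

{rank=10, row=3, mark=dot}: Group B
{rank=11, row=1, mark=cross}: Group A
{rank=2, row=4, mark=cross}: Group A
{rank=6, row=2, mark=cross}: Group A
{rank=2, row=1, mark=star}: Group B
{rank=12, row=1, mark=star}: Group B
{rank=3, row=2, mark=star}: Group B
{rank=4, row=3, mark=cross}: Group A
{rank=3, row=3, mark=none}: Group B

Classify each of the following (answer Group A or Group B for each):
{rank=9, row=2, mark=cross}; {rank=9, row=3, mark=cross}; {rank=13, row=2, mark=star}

Group A, Group A, Group B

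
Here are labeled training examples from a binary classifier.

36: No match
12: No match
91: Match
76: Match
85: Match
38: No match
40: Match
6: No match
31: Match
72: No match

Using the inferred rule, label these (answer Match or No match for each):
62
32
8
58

One predicate separates the groups cleanly: ≡ 1 (mod 3).
62 → 62 mod 3 = 2 → No match.
32 → 32 mod 3 = 2 → No match.
8 → 8 mod 3 = 2 → No match.
58 → 58 mod 3 = 1 → Match.

No match, No match, No match, Match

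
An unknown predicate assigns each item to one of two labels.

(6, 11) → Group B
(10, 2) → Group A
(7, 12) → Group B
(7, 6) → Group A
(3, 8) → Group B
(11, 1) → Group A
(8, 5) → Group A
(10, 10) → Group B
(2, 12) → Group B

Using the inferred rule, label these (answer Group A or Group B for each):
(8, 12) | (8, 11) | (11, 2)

Group B, Group B, Group A

The rule appears to be: first > second.
(8, 12): Group B (8 < 12). (8, 11): Group B (8 < 11). (11, 2): Group A (11 > 2).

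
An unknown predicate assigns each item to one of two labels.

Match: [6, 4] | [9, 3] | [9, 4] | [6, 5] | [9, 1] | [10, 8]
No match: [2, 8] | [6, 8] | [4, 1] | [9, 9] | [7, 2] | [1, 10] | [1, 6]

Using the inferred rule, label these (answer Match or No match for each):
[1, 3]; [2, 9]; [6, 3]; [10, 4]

The classifier is using: first > second AND sum ≥ 10.
[1, 3] → 1 < 3, 1+3 = 4 → No match.
[2, 9] → 2 < 9, 2+9 = 11 → No match.
[6, 3] → 6 > 3, 6+3 = 9 → No match.
[10, 4] → 10 > 4, 10+4 = 14 → Match.

No match, No match, No match, Match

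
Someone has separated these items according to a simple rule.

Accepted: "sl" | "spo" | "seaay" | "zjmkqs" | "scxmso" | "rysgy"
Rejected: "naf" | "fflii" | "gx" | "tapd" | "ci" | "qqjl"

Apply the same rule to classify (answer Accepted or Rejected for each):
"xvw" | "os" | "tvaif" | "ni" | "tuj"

Rejected, Accepted, Rejected, Rejected, Rejected

Comparing the two groups points to one rule — contains 's'.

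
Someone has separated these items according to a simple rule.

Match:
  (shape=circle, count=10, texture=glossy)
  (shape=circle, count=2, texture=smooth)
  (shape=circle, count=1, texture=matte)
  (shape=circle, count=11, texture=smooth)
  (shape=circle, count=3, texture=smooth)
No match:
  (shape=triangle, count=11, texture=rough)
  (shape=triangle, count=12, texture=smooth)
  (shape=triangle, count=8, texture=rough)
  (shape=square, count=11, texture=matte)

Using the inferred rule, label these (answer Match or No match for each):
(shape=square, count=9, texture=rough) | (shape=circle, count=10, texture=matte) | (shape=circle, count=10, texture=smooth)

All 'Match' examples share one property — shape is circle — and every 'No match' example lacks it.
No match: (shape=square, count=9, texture=rough), since shape is square.
Match: (shape=circle, count=10, texture=matte), since shape is circle.
Match: (shape=circle, count=10, texture=smooth), since shape is circle.

No match, Match, Match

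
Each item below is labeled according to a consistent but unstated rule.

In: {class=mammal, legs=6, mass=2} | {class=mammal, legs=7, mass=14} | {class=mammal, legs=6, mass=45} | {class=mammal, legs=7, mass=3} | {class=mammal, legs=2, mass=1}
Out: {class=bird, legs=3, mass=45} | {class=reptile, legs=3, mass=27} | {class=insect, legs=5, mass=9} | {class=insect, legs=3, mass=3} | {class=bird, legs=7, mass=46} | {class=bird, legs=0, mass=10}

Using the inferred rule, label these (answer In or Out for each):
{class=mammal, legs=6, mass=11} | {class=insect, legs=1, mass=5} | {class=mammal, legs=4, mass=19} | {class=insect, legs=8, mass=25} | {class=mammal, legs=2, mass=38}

In, Out, In, Out, In

The classifier is using: class is mammal.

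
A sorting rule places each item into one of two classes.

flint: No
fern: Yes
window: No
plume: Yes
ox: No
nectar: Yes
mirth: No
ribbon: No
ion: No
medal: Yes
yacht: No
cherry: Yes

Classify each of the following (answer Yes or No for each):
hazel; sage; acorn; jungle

Yes, Yes, No, Yes

The rule appears to be: contains 'e'.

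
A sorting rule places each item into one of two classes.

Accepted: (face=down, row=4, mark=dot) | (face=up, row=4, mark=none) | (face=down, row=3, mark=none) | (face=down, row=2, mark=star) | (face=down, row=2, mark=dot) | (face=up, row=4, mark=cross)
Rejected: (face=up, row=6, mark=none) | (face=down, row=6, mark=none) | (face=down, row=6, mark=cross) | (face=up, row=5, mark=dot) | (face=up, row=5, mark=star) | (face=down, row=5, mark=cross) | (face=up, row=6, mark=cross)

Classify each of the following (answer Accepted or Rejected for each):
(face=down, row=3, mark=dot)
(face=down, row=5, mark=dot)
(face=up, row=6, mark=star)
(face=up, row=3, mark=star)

Accepted, Rejected, Rejected, Accepted

The distinguishing property — row ≤ 4 — holds for all the 'Accepted' cases and none of the 'Rejected' cases.
Accepted: (face=down, row=3, mark=dot), since row = 3.
Rejected: (face=down, row=5, mark=dot), since row = 5.
Rejected: (face=up, row=6, mark=star), since row = 6.
Accepted: (face=up, row=3, mark=star), since row = 3.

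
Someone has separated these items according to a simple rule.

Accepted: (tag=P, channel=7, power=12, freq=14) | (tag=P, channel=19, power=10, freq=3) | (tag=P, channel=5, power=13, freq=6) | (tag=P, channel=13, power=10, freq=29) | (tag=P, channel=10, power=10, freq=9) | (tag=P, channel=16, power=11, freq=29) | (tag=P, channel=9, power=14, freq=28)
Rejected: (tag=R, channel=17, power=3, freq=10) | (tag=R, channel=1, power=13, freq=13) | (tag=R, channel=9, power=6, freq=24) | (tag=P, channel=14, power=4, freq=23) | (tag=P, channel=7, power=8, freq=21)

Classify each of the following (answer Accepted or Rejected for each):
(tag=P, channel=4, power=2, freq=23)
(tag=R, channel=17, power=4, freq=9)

Rejected, Rejected

The rule appears to be: tag is P AND power ≥ 10.
(tag=P, channel=4, power=2, freq=23): tag is P, power = 2, doesn't match → Rejected.
(tag=R, channel=17, power=4, freq=9): tag is R, power = 4, doesn't match → Rejected.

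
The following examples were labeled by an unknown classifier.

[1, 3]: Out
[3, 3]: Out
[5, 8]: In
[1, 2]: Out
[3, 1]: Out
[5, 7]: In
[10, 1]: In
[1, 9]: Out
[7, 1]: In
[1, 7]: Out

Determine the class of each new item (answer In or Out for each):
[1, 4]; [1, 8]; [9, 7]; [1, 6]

'In' ⟺ first ≥ 5.
[1, 4]: Out (first 1).
[1, 8]: Out (first 1).
[9, 7]: In (first 9).
[1, 6]: Out (first 1).

Out, Out, In, Out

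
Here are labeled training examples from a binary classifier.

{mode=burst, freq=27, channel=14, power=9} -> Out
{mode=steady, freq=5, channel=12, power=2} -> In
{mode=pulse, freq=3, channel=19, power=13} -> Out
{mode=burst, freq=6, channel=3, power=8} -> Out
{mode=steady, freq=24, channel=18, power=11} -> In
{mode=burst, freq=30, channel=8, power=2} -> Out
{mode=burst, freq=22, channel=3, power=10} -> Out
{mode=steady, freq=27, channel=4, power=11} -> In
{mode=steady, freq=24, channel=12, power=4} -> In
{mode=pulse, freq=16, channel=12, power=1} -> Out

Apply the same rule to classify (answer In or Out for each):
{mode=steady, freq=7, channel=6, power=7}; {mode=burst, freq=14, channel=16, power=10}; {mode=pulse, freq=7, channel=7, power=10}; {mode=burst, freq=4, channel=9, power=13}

Rule: mode is steady. This holds for each 'In' example and fails for each 'Out' one.
{mode=steady, freq=7, channel=6, power=7}: In (mode is steady). {mode=burst, freq=14, channel=16, power=10}: Out (mode is burst). {mode=pulse, freq=7, channel=7, power=10}: Out (mode is pulse). {mode=burst, freq=4, channel=9, power=13}: Out (mode is burst).

In, Out, Out, Out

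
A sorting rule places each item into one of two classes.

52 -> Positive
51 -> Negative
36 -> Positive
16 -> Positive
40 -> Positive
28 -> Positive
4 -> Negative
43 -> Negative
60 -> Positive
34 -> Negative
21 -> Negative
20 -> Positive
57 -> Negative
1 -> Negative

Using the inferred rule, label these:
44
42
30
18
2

Positive, Negative, Negative, Negative, Negative

The pattern is that an item is 'Positive' exactly when: multiple of 4 AND at least 16.
44: Positive (44 = 4·11, 44 ≥ 16).
42: Negative (42 = 4·10 + 2, 42 ≥ 16).
30: Negative (30 = 4·7 + 2, 30 ≥ 16).
18: Negative (18 = 4·4 + 2, 18 ≥ 16).
2: Negative (2 = 4·0 + 2, 2 < 16).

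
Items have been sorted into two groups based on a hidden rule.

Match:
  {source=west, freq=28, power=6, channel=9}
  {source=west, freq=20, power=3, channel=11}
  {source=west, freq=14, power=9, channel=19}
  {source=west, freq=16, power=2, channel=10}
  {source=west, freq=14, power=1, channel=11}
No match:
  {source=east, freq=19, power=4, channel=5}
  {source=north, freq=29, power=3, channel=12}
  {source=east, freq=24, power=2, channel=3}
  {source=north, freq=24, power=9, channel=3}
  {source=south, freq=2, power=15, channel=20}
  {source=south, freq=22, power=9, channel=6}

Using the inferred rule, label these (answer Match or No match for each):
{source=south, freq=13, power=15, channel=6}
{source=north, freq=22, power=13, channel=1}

All 'Match' examples share one property — source is west — and every 'No match' example lacks it.
{source=south, freq=13, power=15, channel=6} — source is south, hence No match. {source=north, freq=22, power=13, channel=1} — source is north, hence No match.

No match, No match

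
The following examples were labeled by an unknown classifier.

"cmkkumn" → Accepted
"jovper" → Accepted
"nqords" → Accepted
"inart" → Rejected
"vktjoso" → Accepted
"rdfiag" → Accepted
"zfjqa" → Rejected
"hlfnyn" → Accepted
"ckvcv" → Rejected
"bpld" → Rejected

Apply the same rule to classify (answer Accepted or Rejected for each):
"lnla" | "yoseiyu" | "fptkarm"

A rule that fits every label: length ≥ 6 — true of each 'Accepted' example, false of each 'Rejected' one.
"lnla" → length 4 → Rejected.
"yoseiyu" → length 7 → Accepted.
"fptkarm" → length 7 → Accepted.

Rejected, Accepted, Accepted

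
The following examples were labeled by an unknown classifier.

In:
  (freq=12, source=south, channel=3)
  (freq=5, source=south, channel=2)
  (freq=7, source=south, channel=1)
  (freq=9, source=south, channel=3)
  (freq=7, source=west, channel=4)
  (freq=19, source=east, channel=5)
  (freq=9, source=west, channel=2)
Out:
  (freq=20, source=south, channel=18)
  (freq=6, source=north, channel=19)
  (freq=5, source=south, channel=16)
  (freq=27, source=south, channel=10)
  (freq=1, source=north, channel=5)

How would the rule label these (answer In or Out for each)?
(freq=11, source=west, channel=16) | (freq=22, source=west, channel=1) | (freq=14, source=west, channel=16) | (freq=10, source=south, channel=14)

The simplest hypothesis consistent with all the labels is: channel ≤ 5 AND freq ≥ 5.
(freq=11, source=west, channel=16): Out (channel = 16, freq = 11). (freq=22, source=west, channel=1): In (channel = 1, freq = 22). (freq=14, source=west, channel=16): Out (channel = 16, freq = 14). (freq=10, source=south, channel=14): Out (channel = 14, freq = 10).

Out, In, Out, Out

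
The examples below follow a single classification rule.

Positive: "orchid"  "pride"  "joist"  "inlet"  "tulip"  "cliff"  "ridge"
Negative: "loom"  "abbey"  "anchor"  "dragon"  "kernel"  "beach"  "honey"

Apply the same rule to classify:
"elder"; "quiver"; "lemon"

The rule appears to be: contains 'i'.

Negative, Positive, Negative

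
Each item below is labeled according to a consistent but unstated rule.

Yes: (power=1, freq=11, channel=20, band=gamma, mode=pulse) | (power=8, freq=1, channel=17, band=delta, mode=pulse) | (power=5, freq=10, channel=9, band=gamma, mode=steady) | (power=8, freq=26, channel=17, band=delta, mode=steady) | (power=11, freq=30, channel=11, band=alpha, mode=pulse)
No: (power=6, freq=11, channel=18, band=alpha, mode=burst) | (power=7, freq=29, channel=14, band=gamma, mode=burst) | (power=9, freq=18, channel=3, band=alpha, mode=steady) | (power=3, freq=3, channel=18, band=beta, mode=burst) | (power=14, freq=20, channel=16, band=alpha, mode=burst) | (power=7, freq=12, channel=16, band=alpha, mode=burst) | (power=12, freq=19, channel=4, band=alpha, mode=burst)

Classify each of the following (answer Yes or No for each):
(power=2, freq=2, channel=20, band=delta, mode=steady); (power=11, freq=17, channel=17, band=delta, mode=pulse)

Yes, Yes

Every 'Yes' example satisfies: mode is not burst AND channel ≥ 4. None of the 'No' examples do.
Yes: (power=2, freq=2, channel=20, band=delta, mode=steady), since mode is steady, channel = 20. Yes: (power=11, freq=17, channel=17, band=delta, mode=pulse), since mode is pulse, channel = 17.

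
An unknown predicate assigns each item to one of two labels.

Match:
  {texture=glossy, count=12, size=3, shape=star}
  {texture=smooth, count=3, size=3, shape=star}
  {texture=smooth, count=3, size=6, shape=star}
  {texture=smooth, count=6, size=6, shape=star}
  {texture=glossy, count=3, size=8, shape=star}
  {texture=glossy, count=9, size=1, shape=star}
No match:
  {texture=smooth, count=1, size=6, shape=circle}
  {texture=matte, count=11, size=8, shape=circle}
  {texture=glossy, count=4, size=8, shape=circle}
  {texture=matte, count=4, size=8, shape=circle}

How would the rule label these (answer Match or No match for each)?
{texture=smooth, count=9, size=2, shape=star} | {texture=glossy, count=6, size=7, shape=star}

The simplest hypothesis consistent with all the labels is: shape is star.
{texture=smooth, count=9, size=2, shape=star}: shape is star — satisfies this, so Match. {texture=glossy, count=6, size=7, shape=star}: shape is star — satisfies this, so Match.

Match, Match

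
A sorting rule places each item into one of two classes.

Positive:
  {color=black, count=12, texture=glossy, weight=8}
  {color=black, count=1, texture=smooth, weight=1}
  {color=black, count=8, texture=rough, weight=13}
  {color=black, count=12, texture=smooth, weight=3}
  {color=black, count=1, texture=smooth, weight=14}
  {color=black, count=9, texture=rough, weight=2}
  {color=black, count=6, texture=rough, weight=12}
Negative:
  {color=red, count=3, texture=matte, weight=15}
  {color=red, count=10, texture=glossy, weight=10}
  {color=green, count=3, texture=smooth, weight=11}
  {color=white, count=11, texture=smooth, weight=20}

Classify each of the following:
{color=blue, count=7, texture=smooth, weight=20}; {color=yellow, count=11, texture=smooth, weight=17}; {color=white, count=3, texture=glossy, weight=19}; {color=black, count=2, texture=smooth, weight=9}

Looking at the examples, the only property every 'Positive' case has and every 'Negative' case lacks is: color is black.
{color=blue, count=7, texture=smooth, weight=20} — color is blue, hence Negative.
{color=yellow, count=11, texture=smooth, weight=17} — color is yellow, hence Negative.
{color=white, count=3, texture=glossy, weight=19} — color is white, hence Negative.
{color=black, count=2, texture=smooth, weight=9} — color is black, hence Positive.

Negative, Negative, Negative, Positive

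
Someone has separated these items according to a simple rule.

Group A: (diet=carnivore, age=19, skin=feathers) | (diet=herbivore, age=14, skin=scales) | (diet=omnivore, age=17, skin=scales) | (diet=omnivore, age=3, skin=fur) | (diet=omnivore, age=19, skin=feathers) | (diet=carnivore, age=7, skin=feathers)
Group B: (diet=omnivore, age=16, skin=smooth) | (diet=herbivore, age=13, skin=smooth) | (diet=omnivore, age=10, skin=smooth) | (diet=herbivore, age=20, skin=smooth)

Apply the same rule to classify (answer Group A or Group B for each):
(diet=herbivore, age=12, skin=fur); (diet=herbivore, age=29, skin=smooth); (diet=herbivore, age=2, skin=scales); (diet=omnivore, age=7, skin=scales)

Group A, Group B, Group A, Group A

The common property of the 'Group A' items is: skin is not smooth. No 'Group B' item has it.
(diet=herbivore, age=12, skin=fur) — skin is fur, hence Group A. (diet=herbivore, age=29, skin=smooth) — skin is smooth, hence Group B. (diet=herbivore, age=2, skin=scales) — skin is scales, hence Group A. (diet=omnivore, age=7, skin=scales) — skin is scales, hence Group A.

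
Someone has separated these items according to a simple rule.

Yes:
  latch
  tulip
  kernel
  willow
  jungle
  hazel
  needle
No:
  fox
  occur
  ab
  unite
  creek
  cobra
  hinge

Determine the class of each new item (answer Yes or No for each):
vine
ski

No, No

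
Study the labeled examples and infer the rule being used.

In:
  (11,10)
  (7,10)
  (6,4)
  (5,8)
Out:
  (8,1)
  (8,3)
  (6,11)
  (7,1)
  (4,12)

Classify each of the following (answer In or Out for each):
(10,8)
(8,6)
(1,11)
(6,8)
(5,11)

Every 'In' example satisfies: |first − second| ≤ 3. None of the 'Out' examples do.

In, In, Out, In, Out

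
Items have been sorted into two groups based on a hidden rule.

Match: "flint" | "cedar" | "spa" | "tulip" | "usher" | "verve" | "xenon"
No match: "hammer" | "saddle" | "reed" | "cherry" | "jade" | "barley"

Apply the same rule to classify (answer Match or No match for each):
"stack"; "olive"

Match, Match

Rule: odd length. This holds for each 'Match' example and fails for each 'No match' one.
"stack" → length 5 → Match. "olive" → length 5 → Match.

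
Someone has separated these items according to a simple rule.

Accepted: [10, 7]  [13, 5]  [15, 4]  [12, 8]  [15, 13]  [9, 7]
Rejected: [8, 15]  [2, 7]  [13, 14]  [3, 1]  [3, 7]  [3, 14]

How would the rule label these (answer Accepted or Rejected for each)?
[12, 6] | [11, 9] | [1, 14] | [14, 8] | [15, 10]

A rule that fits every label: first > second AND sum ≥ 9 — true of each 'Accepted' example, false of each 'Rejected' one.
[12, 6]: 12 > 6, 12+6 = 18, qualifies → Accepted. [11, 9]: 11 > 9, 11+9 = 20, qualifies → Accepted. [1, 14]: 1 < 14, 1+14 = 15, doesn't match → Rejected. [14, 8]: 14 > 8, 14+8 = 22, qualifies → Accepted. [15, 10]: 15 > 10, 15+10 = 25, qualifies → Accepted.

Accepted, Accepted, Rejected, Accepted, Accepted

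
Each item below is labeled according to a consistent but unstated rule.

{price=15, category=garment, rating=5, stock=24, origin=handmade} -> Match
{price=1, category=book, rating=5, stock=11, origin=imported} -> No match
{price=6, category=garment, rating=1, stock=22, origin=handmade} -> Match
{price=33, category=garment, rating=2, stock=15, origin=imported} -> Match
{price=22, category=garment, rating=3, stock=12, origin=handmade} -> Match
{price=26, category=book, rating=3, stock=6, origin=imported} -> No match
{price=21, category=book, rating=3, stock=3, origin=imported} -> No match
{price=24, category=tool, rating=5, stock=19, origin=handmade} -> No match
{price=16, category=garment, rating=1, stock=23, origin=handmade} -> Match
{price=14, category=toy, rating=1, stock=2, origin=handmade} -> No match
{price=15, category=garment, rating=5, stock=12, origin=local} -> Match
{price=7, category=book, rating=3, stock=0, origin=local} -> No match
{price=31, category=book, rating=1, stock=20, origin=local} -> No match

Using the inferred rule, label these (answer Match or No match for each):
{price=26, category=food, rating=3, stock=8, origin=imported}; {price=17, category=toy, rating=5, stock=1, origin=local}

No match, No match

A rule that fits every label: category is garment — true of each 'Match' example, false of each 'No match' one.
No match: {price=26, category=food, rating=3, stock=8, origin=imported}, since category is food. No match: {price=17, category=toy, rating=5, stock=1, origin=local}, since category is toy.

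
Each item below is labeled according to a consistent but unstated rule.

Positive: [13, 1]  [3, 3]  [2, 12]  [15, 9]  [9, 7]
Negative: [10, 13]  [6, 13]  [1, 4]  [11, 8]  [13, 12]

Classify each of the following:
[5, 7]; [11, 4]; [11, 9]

Positive, Negative, Positive

Checking candidate rules against both groups, what survives is: sum is even.
[5, 7]: 5+7 = 12, checks out → Positive. [11, 4]: 11+4 = 15, fails this test → Negative. [11, 9]: 11+9 = 20, checks out → Positive.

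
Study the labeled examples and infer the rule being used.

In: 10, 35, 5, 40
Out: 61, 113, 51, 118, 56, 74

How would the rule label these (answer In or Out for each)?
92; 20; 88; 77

Out, In, Out, Out

Rule: multiple of 5. This holds for each 'In' example and fails for each 'Out' one.
92: Out (92 = 5·18 + 2). 20: In (20 = 5·4). 88: Out (88 = 5·17 + 3). 77: Out (77 = 5·15 + 2).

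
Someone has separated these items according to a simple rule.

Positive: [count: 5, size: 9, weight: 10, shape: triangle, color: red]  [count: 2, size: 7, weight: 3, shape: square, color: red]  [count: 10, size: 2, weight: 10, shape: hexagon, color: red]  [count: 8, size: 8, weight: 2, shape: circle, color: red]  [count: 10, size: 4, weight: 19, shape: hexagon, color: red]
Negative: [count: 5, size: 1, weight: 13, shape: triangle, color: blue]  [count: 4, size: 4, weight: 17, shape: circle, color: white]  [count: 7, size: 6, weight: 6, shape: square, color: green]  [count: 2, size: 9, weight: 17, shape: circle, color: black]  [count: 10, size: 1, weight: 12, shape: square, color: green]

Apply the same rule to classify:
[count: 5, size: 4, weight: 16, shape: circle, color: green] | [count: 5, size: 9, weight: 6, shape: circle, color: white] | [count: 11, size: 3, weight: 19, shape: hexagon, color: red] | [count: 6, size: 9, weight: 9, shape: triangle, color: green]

The simplest hypothesis consistent with all the labels is: color is red.
[count: 5, size: 4, weight: 16, shape: circle, color: green]: color is green — does not fit, so Negative.
[count: 5, size: 9, weight: 6, shape: circle, color: white]: color is white — does not fit, so Negative.
[count: 11, size: 3, weight: 19, shape: hexagon, color: red]: color is red — passes, so Positive.
[count: 6, size: 9, weight: 9, shape: triangle, color: green]: color is green — does not fit, so Negative.

Negative, Negative, Positive, Negative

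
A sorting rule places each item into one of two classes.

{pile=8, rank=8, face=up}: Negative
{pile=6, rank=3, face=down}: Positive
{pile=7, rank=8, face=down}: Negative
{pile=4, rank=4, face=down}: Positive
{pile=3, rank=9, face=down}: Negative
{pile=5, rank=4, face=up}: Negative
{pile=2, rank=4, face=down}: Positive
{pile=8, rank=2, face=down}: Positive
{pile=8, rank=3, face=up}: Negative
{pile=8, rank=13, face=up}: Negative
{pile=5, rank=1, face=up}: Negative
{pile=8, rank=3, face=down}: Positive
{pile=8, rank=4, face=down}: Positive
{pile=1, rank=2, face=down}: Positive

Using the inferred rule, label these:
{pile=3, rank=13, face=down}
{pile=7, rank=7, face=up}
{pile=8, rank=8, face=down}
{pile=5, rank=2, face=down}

Negative, Negative, Negative, Positive

All 'Positive' examples share one property — face is down AND rank ≤ 4 — and every 'Negative' example lacks it.
{pile=3, rank=13, face=down}: Negative (face is down, rank = 13).
{pile=7, rank=7, face=up}: Negative (face is up, rank = 7).
{pile=8, rank=8, face=down}: Negative (face is down, rank = 8).
{pile=5, rank=2, face=down}: Positive (face is down, rank = 2).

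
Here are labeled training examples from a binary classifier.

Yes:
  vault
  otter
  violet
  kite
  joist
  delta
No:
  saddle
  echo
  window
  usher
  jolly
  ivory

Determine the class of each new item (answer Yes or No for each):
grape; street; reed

All 'Yes' examples share one property — contains 't' — and every 'No' example lacks it.
No: grape, since no 't'.
Yes: street, since has 't'.
No: reed, since no 't'.

No, Yes, No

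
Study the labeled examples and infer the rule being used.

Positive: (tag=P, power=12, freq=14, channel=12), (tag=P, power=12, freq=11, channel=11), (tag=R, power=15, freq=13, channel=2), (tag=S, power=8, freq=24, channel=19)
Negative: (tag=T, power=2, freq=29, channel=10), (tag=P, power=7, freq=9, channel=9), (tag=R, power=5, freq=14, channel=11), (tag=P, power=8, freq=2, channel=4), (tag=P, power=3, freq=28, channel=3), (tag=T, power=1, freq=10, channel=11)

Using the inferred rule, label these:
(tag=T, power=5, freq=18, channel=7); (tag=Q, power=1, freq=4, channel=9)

All 'Positive' examples share one property — freq ≥ 9 AND power ≥ 8 — and every 'Negative' example lacks it.
(tag=T, power=5, freq=18, channel=7) — freq = 18, power = 5, hence Negative. (tag=Q, power=1, freq=4, channel=9) — freq = 4, power = 1, hence Negative.

Negative, Negative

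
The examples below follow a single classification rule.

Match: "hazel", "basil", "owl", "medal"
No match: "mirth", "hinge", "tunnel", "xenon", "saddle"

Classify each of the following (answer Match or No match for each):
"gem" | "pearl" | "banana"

No match, Match, No match

The simplest hypothesis consistent with all the labels is: odd length AND contains 'l'.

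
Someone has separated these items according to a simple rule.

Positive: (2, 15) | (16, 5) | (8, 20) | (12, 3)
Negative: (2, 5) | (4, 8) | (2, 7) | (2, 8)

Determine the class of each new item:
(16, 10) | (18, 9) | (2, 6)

Positive, Positive, Negative

A rule that fits every label: sum ≥ 15 — true of each 'Positive' example, false of each 'Negative' one.
(16, 10): 16+10 = 26, has this property → Positive.
(18, 9): 18+9 = 27, has this property → Positive.
(2, 6): 2+6 = 8, lacks this property → Negative.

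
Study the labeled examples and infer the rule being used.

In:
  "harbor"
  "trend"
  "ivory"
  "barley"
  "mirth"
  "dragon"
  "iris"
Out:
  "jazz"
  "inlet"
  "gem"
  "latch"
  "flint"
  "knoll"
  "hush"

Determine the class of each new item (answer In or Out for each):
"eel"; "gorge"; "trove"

Out, In, In

A rule that fits every label: contains 'r' — true of each 'In' example, false of each 'Out' one.
"eel": no 'r' — doesn't match, so Out. "gorge": has 'r' — meets the rule, so In. "trove": has 'r' — meets the rule, so In.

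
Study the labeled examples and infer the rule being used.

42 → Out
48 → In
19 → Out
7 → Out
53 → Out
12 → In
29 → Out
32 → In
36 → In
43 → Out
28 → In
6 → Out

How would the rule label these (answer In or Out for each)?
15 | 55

The rule appears to be: multiple of 4.
15 — 15 = 4·3 + 3, hence Out. 55 — 55 = 4·13 + 3, hence Out.

Out, Out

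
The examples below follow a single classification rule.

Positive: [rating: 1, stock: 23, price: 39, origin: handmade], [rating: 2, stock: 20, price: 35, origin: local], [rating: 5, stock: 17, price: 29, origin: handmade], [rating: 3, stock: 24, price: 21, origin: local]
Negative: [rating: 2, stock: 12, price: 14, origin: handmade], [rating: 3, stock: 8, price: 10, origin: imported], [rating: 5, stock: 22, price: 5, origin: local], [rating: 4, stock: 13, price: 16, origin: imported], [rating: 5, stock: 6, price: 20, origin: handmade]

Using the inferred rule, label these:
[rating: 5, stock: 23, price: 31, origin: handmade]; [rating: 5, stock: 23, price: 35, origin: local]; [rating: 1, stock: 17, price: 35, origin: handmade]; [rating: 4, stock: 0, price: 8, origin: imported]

Positive, Positive, Positive, Negative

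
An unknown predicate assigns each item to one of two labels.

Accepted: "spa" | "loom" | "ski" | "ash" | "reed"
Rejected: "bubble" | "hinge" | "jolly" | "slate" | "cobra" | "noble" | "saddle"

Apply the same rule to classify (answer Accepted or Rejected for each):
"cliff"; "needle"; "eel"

Rejected, Rejected, Accepted

A rule that fits every label: length ≤ 4 — true of each 'Accepted' example, false of each 'Rejected' one.
"cliff" — length 5, hence Rejected.
"needle" — length 6, hence Rejected.
"eel" — length 3, hence Accepted.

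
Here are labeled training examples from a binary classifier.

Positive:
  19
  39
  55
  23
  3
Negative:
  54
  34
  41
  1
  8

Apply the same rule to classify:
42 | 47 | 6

Negative, Positive, Negative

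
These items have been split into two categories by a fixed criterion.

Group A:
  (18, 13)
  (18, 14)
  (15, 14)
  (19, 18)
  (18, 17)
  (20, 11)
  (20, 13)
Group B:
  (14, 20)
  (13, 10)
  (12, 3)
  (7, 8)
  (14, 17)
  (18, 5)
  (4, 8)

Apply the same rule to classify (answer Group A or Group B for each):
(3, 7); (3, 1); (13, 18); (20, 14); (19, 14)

A rule that fits every label: first > second AND sum ≥ 29 — true of each 'Group A' example, false of each 'Group B' one.
(3, 7): Group B (3 < 7, 3+7 = 10).
(3, 1): Group B (3 > 1, 3+1 = 4).
(13, 18): Group B (13 < 18, 13+18 = 31).
(20, 14): Group A (20 > 14, 20+14 = 34).
(19, 14): Group A (19 > 14, 19+14 = 33).

Group B, Group B, Group B, Group A, Group A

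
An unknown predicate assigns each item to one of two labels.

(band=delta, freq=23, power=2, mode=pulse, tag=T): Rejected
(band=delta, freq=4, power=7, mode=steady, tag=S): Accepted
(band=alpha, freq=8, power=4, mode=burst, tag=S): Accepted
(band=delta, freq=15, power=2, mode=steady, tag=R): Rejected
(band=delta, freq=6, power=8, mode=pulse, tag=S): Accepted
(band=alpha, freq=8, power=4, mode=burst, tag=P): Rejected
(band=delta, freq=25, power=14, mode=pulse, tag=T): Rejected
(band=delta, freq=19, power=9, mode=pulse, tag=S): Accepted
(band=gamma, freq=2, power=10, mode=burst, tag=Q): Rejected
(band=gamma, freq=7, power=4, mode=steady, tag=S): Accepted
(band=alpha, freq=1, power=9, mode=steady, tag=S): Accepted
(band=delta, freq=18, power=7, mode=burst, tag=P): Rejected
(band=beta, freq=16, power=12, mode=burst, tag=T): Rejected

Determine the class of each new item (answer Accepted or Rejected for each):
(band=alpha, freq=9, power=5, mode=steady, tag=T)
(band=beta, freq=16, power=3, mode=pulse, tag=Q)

Rejected, Rejected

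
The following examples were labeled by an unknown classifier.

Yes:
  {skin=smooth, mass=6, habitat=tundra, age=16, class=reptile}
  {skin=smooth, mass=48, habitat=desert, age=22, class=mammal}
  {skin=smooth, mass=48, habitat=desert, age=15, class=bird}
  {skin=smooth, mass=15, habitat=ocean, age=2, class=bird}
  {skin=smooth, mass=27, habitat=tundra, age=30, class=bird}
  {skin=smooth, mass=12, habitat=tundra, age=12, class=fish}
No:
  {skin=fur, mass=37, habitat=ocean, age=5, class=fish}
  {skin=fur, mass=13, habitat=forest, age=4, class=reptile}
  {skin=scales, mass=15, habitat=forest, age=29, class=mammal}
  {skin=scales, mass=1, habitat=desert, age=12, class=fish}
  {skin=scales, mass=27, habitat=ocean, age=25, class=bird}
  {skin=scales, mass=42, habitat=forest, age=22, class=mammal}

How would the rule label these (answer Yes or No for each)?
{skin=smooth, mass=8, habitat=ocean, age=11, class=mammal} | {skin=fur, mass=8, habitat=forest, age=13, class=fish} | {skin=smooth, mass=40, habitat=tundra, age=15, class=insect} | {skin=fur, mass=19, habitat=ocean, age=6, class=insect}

Yes, No, Yes, No

The classifier is using: skin is smooth.
{skin=smooth, mass=8, habitat=ocean, age=11, class=mammal}: Yes (skin is smooth). {skin=fur, mass=8, habitat=forest, age=13, class=fish}: No (skin is fur). {skin=smooth, mass=40, habitat=tundra, age=15, class=insect}: Yes (skin is smooth). {skin=fur, mass=19, habitat=ocean, age=6, class=insect}: No (skin is fur).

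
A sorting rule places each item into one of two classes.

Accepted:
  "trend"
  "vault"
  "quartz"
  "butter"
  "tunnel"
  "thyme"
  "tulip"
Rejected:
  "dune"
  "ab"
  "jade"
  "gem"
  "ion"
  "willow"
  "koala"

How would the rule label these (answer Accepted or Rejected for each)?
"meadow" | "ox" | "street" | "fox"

The classifier is using: contains 't'.
"meadow" — no 't', hence Rejected.
"ox" — no 't', hence Rejected.
"street" — has 't', hence Accepted.
"fox" — no 't', hence Rejected.

Rejected, Rejected, Accepted, Rejected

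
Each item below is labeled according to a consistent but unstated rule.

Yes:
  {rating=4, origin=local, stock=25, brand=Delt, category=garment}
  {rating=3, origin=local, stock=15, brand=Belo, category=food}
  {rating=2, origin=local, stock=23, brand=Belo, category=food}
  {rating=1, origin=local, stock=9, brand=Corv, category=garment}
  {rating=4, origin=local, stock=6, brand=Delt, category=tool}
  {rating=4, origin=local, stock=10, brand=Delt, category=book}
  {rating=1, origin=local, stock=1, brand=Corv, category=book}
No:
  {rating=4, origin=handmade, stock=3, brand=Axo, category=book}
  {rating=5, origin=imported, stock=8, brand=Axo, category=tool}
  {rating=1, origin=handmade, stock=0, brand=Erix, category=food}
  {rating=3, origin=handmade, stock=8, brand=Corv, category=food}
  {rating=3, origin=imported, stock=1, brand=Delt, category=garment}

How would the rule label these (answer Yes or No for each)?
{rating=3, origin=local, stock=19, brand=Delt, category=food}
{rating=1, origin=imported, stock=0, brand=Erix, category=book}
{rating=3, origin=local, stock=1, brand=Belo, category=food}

Yes, No, Yes

Every 'Yes' example satisfies: origin is local. None of the 'No' examples do.
Yes: {rating=3, origin=local, stock=19, brand=Delt, category=food}, since origin is local.
No: {rating=1, origin=imported, stock=0, brand=Erix, category=book}, since origin is imported.
Yes: {rating=3, origin=local, stock=1, brand=Belo, category=food}, since origin is local.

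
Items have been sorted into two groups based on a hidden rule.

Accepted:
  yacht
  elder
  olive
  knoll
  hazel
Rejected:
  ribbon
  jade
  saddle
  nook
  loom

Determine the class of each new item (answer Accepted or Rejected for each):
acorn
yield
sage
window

Every 'Accepted' example satisfies: odd length. None of the 'Rejected' examples do.
Accepted: acorn, since length 5. Accepted: yield, since length 5. Rejected: sage, since length 4. Rejected: window, since length 6.

Accepted, Accepted, Rejected, Rejected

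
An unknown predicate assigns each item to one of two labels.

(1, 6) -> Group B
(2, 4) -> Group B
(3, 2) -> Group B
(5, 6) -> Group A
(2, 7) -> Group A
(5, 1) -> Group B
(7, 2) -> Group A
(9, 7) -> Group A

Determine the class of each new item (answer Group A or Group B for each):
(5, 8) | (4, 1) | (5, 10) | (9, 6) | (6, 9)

The distinguishing property — sum ≥ 9 — holds for all the 'Group A' cases and none of the 'Group B' cases.
(5, 8): 5+8 = 13 — checks out, so Group A. (4, 1): 4+1 = 5 — fails this test, so Group B. (5, 10): 5+10 = 15 — checks out, so Group A. (9, 6): 9+6 = 15 — checks out, so Group A. (6, 9): 6+9 = 15 — checks out, so Group A.

Group A, Group B, Group A, Group A, Group A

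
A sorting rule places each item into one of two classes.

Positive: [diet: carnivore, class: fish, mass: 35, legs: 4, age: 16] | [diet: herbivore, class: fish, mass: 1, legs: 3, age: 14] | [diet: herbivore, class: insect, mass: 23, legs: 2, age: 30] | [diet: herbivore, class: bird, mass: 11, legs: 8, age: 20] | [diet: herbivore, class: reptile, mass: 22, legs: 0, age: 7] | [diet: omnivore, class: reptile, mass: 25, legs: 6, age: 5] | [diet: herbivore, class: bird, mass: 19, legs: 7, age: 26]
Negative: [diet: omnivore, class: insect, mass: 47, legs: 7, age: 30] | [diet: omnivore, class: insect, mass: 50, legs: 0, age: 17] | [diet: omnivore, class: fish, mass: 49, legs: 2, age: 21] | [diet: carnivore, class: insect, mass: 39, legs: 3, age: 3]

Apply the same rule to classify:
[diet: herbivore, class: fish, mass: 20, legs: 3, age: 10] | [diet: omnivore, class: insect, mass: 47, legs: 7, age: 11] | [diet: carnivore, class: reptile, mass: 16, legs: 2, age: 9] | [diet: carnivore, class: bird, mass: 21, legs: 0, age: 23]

Positive, Negative, Positive, Positive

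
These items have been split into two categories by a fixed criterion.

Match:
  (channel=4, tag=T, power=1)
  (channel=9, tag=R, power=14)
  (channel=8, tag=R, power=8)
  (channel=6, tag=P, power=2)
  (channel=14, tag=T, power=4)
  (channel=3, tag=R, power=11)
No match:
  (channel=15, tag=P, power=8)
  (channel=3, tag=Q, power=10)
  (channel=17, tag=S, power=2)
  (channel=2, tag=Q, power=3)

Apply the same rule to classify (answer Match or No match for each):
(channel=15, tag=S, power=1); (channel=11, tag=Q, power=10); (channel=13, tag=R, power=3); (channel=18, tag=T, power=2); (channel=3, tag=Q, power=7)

No match, No match, Match, No match, No match

The common property of the 'Match' items is: tag is not Q AND channel ≤ 14. No 'No match' item has it.
(channel=15, tag=S, power=1): tag is S, channel = 15, lacks this property → No match. (channel=11, tag=Q, power=10): tag is Q, channel = 11, lacks this property → No match. (channel=13, tag=R, power=3): tag is R, channel = 13, has this property → Match. (channel=18, tag=T, power=2): tag is T, channel = 18, lacks this property → No match. (channel=3, tag=Q, power=7): tag is Q, channel = 3, lacks this property → No match.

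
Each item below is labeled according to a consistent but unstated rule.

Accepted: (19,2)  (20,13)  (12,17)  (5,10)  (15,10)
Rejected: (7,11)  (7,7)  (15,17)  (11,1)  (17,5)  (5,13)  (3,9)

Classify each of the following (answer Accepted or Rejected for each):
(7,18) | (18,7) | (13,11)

Accepted, Accepted, Rejected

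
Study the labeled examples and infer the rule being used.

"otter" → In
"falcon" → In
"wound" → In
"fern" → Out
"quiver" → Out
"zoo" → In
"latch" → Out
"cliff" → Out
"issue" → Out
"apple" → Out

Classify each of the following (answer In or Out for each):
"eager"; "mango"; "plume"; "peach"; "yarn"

Out, In, Out, Out, Out

The rule appears to be: contains 'o'.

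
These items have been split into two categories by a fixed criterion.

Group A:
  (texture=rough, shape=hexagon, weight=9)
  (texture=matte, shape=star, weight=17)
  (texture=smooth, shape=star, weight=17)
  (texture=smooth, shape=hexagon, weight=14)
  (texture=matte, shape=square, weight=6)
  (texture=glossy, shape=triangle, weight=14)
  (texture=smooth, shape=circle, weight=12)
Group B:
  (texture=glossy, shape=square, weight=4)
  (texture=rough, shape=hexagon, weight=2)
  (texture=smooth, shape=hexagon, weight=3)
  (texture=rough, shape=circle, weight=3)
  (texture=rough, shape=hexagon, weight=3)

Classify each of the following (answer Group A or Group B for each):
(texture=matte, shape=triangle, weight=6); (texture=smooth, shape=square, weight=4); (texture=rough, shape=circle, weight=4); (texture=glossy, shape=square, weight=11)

Group A, Group B, Group B, Group A

The simplest hypothesis consistent with all the labels is: weight ≥ 6.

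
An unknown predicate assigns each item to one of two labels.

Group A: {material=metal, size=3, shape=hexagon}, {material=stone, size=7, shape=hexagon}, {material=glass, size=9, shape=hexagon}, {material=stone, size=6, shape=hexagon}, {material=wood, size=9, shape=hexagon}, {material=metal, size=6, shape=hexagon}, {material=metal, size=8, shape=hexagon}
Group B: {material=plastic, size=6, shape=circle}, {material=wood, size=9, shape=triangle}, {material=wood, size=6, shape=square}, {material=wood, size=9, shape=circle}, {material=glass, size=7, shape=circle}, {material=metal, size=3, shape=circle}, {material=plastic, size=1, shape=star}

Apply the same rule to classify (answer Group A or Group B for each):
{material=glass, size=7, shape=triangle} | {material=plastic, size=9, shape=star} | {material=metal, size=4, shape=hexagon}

Group B, Group B, Group A

All 'Group A' examples share one property — shape is hexagon — and every 'Group B' example lacks it.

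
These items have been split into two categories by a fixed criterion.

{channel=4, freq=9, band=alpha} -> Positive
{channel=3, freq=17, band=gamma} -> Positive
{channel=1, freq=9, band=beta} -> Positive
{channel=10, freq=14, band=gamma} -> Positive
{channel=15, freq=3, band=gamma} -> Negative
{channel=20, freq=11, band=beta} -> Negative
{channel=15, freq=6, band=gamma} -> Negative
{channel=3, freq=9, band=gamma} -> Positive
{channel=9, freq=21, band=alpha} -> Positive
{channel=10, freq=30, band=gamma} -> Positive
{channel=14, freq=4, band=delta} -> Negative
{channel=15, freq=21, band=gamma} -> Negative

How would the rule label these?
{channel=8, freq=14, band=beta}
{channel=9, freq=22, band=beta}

Positive, Positive

The simplest hypothesis consistent with all the labels is: channel ≤ 10.
Positive: {channel=8, freq=14, band=beta}, since channel = 8. Positive: {channel=9, freq=22, band=beta}, since channel = 9.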